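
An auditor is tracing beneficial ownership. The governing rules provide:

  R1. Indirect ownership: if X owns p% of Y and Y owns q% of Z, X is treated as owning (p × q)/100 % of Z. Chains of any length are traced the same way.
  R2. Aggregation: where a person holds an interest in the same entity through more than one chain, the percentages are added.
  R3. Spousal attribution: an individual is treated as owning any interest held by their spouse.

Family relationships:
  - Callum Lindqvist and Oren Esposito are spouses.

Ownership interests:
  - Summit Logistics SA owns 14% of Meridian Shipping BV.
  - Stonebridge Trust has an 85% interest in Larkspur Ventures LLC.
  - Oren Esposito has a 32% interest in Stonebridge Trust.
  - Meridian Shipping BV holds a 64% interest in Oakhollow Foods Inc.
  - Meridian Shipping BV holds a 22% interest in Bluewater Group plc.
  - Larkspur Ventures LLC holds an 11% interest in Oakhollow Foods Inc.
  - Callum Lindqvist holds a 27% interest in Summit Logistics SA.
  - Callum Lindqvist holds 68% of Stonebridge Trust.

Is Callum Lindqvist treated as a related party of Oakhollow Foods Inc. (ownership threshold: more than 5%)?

Yes

By spousal attribution (R3), Callum Lindqvist is treated as also owning Oren Esposito's interest in Stonebridge Trust, giving 68% + 32% = 100%.
Chain via Summit Logistics SA → Meridian Shipping BV (R1): 27% × 14% × 64% = 2.4192% of Oakhollow Foods Inc.
Chain via Stonebridge Trust → Larkspur Ventures LLC (R1): 100% × 85% × 11% = 9.35% of Oakhollow Foods Inc.
Aggregating (R2): 2.4192% + 9.35% = 11.7692%.
11.7692% exceeds the 5% threshold, so Callum is a related party to Oakhollow Foods Inc.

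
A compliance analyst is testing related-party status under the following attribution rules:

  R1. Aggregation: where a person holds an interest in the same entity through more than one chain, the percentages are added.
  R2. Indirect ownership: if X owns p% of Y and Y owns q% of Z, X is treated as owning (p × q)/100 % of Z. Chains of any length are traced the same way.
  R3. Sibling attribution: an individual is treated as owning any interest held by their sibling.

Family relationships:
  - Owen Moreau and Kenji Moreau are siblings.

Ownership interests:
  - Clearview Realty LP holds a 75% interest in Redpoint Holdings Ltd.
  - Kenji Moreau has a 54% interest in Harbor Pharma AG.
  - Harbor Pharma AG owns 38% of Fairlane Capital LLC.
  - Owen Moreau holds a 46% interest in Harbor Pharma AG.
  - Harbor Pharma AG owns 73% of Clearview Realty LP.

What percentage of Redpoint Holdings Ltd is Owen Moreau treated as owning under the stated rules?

54.75%

By sibling attribution (R3), Owen Moreau is treated as also owning Kenji Moreau's interest in Harbor Pharma AG, giving 46% + 54% = 100%.
Chain via Harbor Pharma AG → Clearview Realty LP (R2): 100% × 73% × 75% = 54.75% of Redpoint Holdings Ltd.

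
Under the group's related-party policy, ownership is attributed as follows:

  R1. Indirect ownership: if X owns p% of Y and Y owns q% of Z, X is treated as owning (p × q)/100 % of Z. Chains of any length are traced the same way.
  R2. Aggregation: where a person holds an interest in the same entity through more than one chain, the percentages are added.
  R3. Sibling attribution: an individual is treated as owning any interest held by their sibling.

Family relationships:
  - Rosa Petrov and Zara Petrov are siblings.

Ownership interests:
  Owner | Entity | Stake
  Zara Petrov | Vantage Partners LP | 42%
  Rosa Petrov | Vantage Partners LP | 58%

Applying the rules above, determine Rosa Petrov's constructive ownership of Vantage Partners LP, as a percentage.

100%

By sibling attribution (R3), Rosa Petrov is treated as also owning Zara Petrov's interest in Vantage Partners LP, giving 58% + 42% = 100%.
Direct interest in Vantage Partners LP: 100%.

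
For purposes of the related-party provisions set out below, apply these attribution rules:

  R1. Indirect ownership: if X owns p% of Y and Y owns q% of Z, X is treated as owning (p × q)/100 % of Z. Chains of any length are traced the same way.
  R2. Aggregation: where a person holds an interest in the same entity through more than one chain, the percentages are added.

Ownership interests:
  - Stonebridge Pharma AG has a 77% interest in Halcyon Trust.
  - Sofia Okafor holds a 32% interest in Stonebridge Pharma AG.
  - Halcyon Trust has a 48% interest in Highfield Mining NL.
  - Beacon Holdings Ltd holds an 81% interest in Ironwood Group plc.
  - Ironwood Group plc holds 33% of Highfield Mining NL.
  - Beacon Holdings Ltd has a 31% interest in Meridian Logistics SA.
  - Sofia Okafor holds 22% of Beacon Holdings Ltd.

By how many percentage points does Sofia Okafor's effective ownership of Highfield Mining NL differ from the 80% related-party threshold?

Chain via Stonebridge Pharma AG → Halcyon Trust (R1): 32% × 77% × 48% = 11.8272% of Highfield Mining NL.
Chain via Beacon Holdings Ltd → Ironwood Group plc (R1): 22% × 81% × 33% = 5.8806% of Highfield Mining NL.
Aggregating (R2): 11.8272% + 5.8806% = 17.7078%.
17.7078% falls short of the 80% threshold by 62.2922 percentage points.

62.2922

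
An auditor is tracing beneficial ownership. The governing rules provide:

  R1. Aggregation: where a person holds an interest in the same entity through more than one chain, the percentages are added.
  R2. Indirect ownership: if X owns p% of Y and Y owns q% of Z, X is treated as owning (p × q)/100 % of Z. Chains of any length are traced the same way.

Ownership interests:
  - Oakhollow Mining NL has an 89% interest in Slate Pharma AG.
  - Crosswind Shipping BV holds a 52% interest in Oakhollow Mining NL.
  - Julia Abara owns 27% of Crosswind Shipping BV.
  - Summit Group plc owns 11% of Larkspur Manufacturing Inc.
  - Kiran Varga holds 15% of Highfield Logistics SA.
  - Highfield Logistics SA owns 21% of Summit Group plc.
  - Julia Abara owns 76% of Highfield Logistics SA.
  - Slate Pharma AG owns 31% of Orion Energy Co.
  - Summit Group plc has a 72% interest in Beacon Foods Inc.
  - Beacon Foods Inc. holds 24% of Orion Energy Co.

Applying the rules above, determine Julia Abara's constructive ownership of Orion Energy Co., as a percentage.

Chain via Highfield Logistics SA → Summit Group plc → Beacon Foods Inc. (R2): 76% × 21% × 72% × 24% = 2.757888% of Orion Energy Co.
Chain via Crosswind Shipping BV → Oakhollow Mining NL → Slate Pharma AG (R2): 27% × 52% × 89% × 31% = 3.873636% of Orion Energy Co.
Aggregating (R1): 2.757888% + 3.873636% = 6.631524%.

6.631524%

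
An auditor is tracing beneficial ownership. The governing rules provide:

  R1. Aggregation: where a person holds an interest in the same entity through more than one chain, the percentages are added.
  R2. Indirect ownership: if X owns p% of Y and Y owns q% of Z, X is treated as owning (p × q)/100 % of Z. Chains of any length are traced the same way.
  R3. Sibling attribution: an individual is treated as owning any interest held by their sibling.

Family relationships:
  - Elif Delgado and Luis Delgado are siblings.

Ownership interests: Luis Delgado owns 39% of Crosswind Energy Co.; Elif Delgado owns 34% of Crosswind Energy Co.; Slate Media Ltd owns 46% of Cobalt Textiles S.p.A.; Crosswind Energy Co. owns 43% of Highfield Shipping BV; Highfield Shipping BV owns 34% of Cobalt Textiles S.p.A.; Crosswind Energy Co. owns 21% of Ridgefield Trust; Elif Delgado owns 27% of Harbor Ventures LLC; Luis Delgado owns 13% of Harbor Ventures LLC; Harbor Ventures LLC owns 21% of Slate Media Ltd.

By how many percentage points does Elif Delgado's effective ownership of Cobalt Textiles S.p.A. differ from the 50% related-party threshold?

By sibling attribution (R3), Elif Delgado is treated as also owning Luis Delgado's interest in Harbor Ventures LLC, giving 27% + 13% = 40%.
By sibling attribution (R3), Elif Delgado is treated as also owning Luis Delgado's interest in Crosswind Energy Co, giving 34% + 39% = 73%.
Chain via Harbor Ventures LLC → Slate Media Ltd (R2): 40% × 21% × 46% = 3.864% of Cobalt Textiles S.p.A.
Chain via Crosswind Energy Co. → Highfield Shipping BV (R2): 73% × 43% × 34% = 10.6726% of Cobalt Textiles S.p.A.
Aggregating (R1): 3.864% + 10.6726% = 14.5366%.
14.5366% falls short of the 50% threshold by 35.4634 percentage points.

35.4634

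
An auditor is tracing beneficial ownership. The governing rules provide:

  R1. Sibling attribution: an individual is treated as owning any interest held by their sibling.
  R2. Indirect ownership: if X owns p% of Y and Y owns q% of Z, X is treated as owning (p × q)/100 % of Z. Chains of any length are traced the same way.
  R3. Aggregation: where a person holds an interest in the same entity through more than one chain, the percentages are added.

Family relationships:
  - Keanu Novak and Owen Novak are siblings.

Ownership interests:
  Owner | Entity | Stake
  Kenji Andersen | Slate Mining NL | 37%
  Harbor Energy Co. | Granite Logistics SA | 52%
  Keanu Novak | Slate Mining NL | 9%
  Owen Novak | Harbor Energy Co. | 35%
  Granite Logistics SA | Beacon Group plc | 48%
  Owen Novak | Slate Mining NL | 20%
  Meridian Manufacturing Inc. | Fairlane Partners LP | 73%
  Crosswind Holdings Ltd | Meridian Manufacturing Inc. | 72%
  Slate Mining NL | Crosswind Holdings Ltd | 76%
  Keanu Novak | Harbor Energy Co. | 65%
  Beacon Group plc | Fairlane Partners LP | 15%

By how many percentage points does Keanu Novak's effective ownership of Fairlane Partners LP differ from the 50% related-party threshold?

34.671776

By sibling attribution (R1), Keanu Novak is treated as also owning Owen Novak's interest in Harbor Energy Co, giving 65% + 35% = 100%.
By sibling attribution (R1), Keanu Novak is treated as also owning Owen Novak's interest in Slate Mining NL, giving 9% + 20% = 29%.
Chain via Harbor Energy Co. → Granite Logistics SA → Beacon Group plc (R2): 100% × 52% × 48% × 15% = 3.744% of Fairlane Partners LP.
Chain via Slate Mining NL → Crosswind Holdings Ltd → Meridian Manufacturing Inc. (R2): 29% × 76% × 72% × 73% = 11.584224% of Fairlane Partners LP.
Aggregating (R3): 3.744% + 11.584224% = 15.328224%.
15.328224% falls short of the 50% threshold by 34.671776 percentage points.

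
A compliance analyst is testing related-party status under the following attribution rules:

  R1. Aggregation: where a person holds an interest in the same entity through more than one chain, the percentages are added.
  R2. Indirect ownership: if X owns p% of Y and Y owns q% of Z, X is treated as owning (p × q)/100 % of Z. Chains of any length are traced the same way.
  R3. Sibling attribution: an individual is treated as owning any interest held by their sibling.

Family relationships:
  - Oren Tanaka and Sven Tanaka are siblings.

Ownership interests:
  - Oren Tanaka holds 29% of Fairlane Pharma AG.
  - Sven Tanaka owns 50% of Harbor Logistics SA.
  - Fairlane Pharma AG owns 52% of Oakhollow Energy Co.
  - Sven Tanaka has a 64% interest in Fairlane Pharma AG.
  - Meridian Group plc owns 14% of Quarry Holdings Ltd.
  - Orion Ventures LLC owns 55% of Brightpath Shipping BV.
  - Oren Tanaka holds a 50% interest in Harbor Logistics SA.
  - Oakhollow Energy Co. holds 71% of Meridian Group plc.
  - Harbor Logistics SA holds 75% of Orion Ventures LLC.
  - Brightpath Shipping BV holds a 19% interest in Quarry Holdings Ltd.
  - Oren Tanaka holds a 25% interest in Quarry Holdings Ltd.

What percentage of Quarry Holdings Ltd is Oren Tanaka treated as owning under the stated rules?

By sibling attribution (R3), Oren Tanaka is treated as also owning Sven Tanaka's interest in Harbor Logistics SA, giving 50% + 50% = 100%.
By sibling attribution (R3), Oren Tanaka is treated as also owning Sven Tanaka's interest in Fairlane Pharma AG, giving 29% + 64% = 93%.
Chain via Harbor Logistics SA → Orion Ventures LLC → Brightpath Shipping BV (R2): 100% × 75% × 55% × 19% = 7.8375% of Quarry Holdings Ltd.
Chain via Fairlane Pharma AG → Oakhollow Energy Co. → Meridian Group plc (R2): 93% × 52% × 71% × 14% = 4.806984% of Quarry Holdings Ltd.
Direct interest in Quarry Holdings Ltd: 25%.
Aggregating (R1): 7.8375% + 4.806984% + 25% = 37.644484%.

37.644484%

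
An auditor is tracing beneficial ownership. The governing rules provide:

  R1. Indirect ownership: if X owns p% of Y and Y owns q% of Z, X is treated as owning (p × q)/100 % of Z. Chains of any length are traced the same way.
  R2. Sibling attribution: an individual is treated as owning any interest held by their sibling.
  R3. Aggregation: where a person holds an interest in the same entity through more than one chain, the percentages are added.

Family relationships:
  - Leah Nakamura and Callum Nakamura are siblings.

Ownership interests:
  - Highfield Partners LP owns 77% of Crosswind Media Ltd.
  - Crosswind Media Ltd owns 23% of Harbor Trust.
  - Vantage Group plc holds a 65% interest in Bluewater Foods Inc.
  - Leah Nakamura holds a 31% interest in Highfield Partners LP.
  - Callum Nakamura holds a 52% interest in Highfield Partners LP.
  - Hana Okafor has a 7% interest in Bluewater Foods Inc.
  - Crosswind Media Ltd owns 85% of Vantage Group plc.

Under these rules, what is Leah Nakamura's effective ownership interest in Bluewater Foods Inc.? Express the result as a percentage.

By sibling attribution (R2), Leah Nakamura is treated as also owning Callum Nakamura's interest in Highfield Partners LP, giving 31% + 52% = 83%.
Chain via Highfield Partners LP → Crosswind Media Ltd → Vantage Group plc (R1): 83% × 77% × 85% × 65% = 35.310275% of Bluewater Foods Inc.

35.310275%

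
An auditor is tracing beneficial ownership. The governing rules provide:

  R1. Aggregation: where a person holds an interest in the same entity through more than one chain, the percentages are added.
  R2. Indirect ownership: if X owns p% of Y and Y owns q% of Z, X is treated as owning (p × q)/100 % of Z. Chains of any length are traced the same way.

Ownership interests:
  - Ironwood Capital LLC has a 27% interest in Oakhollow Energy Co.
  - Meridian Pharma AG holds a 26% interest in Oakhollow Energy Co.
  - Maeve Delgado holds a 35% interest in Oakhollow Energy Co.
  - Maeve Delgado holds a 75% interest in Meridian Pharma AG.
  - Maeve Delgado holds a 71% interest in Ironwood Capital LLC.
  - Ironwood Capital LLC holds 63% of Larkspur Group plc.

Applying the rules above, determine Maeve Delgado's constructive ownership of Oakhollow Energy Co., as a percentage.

Chain via Ironwood Capital LLC (R2): 71% × 27% = 19.17% of Oakhollow Energy Co.
Chain via Meridian Pharma AG (R2): 75% × 26% = 19.5% of Oakhollow Energy Co.
Direct interest in Oakhollow Energy Co: 35%.
Aggregating (R1): 19.17% + 19.5% + 35% = 73.67%.

73.67%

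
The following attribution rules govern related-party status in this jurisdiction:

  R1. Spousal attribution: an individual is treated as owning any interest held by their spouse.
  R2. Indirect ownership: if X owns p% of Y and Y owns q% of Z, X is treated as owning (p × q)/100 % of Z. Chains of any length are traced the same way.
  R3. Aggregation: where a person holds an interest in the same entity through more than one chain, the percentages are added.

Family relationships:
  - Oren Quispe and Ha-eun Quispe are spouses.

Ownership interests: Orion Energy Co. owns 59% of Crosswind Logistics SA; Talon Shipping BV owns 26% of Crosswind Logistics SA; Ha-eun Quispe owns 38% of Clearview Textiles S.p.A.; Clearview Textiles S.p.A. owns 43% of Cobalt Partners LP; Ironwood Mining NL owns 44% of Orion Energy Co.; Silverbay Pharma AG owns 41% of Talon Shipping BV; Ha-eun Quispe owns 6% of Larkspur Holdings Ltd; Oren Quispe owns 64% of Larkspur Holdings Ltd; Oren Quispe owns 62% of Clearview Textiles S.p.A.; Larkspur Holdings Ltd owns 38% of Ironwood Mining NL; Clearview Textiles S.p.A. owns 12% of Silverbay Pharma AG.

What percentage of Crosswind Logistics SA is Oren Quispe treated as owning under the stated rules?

By spousal attribution (R1), Oren Quispe is treated as also owning Ha-eun Quispe's interest in Larkspur Holdings Ltd, giving 64% + 6% = 70%.
By spousal attribution (R1), Oren Quispe is treated as also owning Ha-eun Quispe's interest in Clearview Textiles S.p.A, giving 62% + 38% = 100%.
Chain via Larkspur Holdings Ltd → Ironwood Mining NL → Orion Energy Co. (R2): 70% × 38% × 44% × 59% = 6.90536% of Crosswind Logistics SA.
Chain via Clearview Textiles S.p.A. → Silverbay Pharma AG → Talon Shipping BV (R2): 100% × 12% × 41% × 26% = 1.2792% of Crosswind Logistics SA.
Aggregating (R3): 6.90536% + 1.2792% = 8.18456%.

8.18456%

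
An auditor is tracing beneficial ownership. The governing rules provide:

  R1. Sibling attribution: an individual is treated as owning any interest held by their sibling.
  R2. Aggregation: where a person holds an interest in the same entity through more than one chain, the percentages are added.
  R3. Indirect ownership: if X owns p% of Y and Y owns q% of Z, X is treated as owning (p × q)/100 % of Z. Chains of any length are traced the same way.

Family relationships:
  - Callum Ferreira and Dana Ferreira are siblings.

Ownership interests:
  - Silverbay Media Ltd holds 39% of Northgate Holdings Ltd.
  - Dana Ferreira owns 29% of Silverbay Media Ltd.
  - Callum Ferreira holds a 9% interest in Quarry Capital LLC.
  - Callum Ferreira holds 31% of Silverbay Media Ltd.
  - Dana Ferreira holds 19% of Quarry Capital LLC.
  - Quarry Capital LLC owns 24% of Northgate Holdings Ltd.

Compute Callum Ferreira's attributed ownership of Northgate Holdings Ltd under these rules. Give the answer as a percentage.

30.12%

By sibling attribution (R1), Callum Ferreira is treated as also owning Dana Ferreira's interest in Silverbay Media Ltd, giving 31% + 29% = 60%.
By sibling attribution (R1), Callum Ferreira is treated as also owning Dana Ferreira's interest in Quarry Capital LLC, giving 9% + 19% = 28%.
Chain via Silverbay Media Ltd (R3): 60% × 39% = 23.4% of Northgate Holdings Ltd.
Chain via Quarry Capital LLC (R3): 28% × 24% = 6.72% of Northgate Holdings Ltd.
Aggregating (R2): 23.4% + 6.72% = 30.12%.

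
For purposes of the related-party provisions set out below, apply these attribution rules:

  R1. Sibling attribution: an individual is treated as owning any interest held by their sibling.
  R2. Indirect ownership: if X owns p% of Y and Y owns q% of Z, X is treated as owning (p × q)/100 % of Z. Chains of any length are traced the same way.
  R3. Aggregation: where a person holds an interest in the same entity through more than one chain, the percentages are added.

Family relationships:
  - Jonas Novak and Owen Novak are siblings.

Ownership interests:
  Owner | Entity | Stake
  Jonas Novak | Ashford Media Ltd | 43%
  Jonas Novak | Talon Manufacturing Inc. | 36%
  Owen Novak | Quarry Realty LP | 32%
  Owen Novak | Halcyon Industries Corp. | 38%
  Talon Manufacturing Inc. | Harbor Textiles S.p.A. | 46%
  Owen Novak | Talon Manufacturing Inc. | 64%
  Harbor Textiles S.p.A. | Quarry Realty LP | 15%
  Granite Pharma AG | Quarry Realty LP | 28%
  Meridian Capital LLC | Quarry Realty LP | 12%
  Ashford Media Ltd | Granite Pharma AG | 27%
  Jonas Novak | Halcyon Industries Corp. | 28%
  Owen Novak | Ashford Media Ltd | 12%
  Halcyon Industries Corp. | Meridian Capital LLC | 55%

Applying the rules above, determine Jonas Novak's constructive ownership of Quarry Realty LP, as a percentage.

By sibling attribution (R1), Jonas Novak is treated as also owning Owen Novak's interest in Halcyon Industries Corp, giving 28% + 38% = 66%.
By sibling attribution (R1), Jonas Novak is treated as also owning Owen Novak's interest in Ashford Media Ltd, giving 43% + 12% = 55%.
By sibling attribution (R1), Jonas Novak is treated as also owning Owen Novak's interest in Talon Manufacturing Inc, giving 36% + 64% = 100%.
By sibling attribution (R1), Jonas Novak is treated as owning Owen Novak's 32% interest in Quarry Realty LP.
Chain via Halcyon Industries Corp. → Meridian Capital LLC (R2): 66% × 55% × 12% = 4.356% of Quarry Realty LP.
Chain via Ashford Media Ltd → Granite Pharma AG (R2): 55% × 27% × 28% = 4.158% of Quarry Realty LP.
Chain via Talon Manufacturing Inc. → Harbor Textiles S.p.A. (R2): 100% × 46% × 15% = 6.9% of Quarry Realty LP.
Direct interest in Quarry Realty LP: 32%.
Aggregating (R3): 4.356% + 4.158% + 6.9% + 32% = 47.414%.

47.414%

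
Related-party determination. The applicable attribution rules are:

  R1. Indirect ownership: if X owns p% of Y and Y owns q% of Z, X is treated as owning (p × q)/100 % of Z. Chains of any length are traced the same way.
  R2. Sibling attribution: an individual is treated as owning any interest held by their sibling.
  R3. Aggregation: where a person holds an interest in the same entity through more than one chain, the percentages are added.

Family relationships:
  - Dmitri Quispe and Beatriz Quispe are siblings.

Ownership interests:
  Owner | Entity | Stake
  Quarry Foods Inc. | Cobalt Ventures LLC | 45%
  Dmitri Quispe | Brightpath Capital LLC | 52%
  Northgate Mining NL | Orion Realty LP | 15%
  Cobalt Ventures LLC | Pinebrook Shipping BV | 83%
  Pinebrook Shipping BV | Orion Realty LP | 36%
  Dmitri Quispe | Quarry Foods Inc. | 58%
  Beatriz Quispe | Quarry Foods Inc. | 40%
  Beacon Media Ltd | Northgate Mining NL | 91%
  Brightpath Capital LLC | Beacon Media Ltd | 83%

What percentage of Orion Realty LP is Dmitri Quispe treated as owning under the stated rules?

By sibling attribution (R2), Dmitri Quispe is treated as also owning Beatriz Quispe's interest in Quarry Foods Inc, giving 58% + 40% = 98%.
Chain via Brightpath Capital LLC → Beacon Media Ltd → Northgate Mining NL (R1): 52% × 83% × 91% × 15% = 5.89134% of Orion Realty LP.
Chain via Quarry Foods Inc. → Cobalt Ventures LLC → Pinebrook Shipping BV (R1): 98% × 45% × 83% × 36% = 13.17708% of Orion Realty LP.
Aggregating (R3): 5.89134% + 13.17708% = 19.06842%.

19.06842%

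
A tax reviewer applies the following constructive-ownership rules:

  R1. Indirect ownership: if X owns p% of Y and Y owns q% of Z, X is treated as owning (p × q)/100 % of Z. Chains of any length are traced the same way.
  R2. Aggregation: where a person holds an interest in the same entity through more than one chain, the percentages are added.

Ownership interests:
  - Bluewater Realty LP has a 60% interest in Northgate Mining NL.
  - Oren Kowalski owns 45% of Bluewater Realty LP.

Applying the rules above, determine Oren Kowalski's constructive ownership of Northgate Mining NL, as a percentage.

27%

Chain via Bluewater Realty LP (R1): 45% × 60% = 27% of Northgate Mining NL.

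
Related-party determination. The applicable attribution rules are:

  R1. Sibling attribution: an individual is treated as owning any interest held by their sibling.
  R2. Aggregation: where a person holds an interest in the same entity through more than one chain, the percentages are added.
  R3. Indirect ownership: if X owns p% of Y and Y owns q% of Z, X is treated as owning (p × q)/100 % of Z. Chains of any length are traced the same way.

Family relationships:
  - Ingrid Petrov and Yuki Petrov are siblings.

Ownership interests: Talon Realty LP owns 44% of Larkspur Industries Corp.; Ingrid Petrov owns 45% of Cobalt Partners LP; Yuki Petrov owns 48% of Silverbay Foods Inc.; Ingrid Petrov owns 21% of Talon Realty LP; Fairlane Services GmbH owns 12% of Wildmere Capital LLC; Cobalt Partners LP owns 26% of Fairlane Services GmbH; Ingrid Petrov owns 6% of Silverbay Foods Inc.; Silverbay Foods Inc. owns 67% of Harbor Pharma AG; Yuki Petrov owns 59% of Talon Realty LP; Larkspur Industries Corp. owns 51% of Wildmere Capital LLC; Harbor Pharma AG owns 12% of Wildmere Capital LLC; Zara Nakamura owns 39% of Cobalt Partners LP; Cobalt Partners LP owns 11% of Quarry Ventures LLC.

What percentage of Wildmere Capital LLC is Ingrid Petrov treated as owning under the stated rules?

23.6976%

By sibling attribution (R1), Ingrid Petrov is treated as also owning Yuki Petrov's interest in Talon Realty LP, giving 21% + 59% = 80%.
By sibling attribution (R1), Ingrid Petrov is treated as also owning Yuki Petrov's interest in Silverbay Foods Inc, giving 6% + 48% = 54%.
Chain via Talon Realty LP → Larkspur Industries Corp. (R3): 80% × 44% × 51% = 17.952% of Wildmere Capital LLC.
Chain via Silverbay Foods Inc. → Harbor Pharma AG (R3): 54% × 67% × 12% = 4.3416% of Wildmere Capital LLC.
Chain via Cobalt Partners LP → Fairlane Services GmbH (R3): 45% × 26% × 12% = 1.404% of Wildmere Capital LLC.
Aggregating (R2): 17.952% + 4.3416% + 1.404% = 23.6976%.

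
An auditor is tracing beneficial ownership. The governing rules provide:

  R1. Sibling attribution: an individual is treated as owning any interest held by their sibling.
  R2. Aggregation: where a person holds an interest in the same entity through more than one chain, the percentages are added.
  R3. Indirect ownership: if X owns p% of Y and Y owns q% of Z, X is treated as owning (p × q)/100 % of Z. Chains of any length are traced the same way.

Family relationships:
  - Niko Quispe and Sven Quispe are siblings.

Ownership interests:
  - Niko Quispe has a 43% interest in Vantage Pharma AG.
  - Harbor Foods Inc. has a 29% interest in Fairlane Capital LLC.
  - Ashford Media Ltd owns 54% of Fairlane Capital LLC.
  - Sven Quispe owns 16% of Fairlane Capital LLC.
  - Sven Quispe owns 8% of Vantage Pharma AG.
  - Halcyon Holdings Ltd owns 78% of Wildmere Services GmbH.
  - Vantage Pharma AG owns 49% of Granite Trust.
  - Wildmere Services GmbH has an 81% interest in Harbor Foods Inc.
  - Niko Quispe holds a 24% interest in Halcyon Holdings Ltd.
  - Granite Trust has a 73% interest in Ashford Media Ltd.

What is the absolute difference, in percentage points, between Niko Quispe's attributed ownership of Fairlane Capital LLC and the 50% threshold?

By sibling attribution (R1), Niko Quispe is treated as also owning Sven Quispe's interest in Vantage Pharma AG, giving 43% + 8% = 51%.
By sibling attribution (R1), Niko Quispe is treated as owning Sven Quispe's 16% interest in Fairlane Capital LLC.
Chain via Halcyon Holdings Ltd → Wildmere Services GmbH → Harbor Foods Inc. (R3): 24% × 78% × 81% × 29% = 4.397328% of Fairlane Capital LLC.
Chain via Vantage Pharma AG → Granite Trust → Ashford Media Ltd (R3): 51% × 49% × 73% × 54% = 9.851058% of Fairlane Capital LLC.
Direct interest in Fairlane Capital LLC: 16%.
Aggregating (R2): 4.397328% + 9.851058% + 16% = 30.248386%.
30.248386% falls short of the 50% threshold by 19.751614 percentage points.

19.751614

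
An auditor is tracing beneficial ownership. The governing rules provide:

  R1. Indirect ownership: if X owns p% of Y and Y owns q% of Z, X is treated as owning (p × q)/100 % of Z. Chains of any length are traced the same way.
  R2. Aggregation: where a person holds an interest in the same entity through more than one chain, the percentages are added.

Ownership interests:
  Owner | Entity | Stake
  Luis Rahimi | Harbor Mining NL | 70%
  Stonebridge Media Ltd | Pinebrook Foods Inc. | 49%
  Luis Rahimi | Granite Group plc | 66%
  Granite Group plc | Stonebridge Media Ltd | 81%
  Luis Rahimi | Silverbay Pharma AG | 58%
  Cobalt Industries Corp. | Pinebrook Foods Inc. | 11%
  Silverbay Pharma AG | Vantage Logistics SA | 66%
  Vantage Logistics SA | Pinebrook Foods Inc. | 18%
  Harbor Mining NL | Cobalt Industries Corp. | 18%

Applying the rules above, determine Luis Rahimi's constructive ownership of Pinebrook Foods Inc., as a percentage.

Chain via Harbor Mining NL → Cobalt Industries Corp. (R1): 70% × 18% × 11% = 1.386% of Pinebrook Foods Inc.
Chain via Silverbay Pharma AG → Vantage Logistics SA (R1): 58% × 66% × 18% = 6.8904% of Pinebrook Foods Inc.
Chain via Granite Group plc → Stonebridge Media Ltd (R1): 66% × 81% × 49% = 26.1954% of Pinebrook Foods Inc.
Aggregating (R2): 1.386% + 6.8904% + 26.1954% = 34.4718%.

34.4718%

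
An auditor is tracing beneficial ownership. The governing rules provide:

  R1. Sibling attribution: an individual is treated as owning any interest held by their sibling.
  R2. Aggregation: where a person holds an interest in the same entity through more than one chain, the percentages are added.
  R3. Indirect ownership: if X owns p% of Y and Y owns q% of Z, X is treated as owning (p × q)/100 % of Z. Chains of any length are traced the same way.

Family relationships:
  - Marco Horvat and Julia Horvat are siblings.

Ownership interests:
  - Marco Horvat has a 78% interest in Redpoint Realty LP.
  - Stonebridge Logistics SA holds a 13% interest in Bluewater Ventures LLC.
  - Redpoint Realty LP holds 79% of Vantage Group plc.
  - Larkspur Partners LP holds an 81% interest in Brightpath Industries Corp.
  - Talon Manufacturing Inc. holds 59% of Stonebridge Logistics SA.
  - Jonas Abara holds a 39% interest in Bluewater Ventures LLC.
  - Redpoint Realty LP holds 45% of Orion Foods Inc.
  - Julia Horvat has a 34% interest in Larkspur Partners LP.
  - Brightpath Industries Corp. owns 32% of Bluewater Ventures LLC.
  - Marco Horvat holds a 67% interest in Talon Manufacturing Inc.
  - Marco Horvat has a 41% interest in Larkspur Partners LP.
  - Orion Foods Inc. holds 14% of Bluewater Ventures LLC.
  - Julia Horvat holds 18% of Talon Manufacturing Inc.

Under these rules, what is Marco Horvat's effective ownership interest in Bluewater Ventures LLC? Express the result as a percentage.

30.8735%

By sibling attribution (R1), Marco Horvat is treated as also owning Julia Horvat's interest in Talon Manufacturing Inc, giving 67% + 18% = 85%.
By sibling attribution (R1), Marco Horvat is treated as also owning Julia Horvat's interest in Larkspur Partners LP, giving 41% + 34% = 75%.
Chain via Talon Manufacturing Inc. → Stonebridge Logistics SA (R3): 85% × 59% × 13% = 6.5195% of Bluewater Ventures LLC.
Chain via Redpoint Realty LP → Orion Foods Inc. (R3): 78% × 45% × 14% = 4.914% of Bluewater Ventures LLC.
Chain via Larkspur Partners LP → Brightpath Industries Corp. (R3): 75% × 81% × 32% = 19.44% of Bluewater Ventures LLC.
Aggregating (R2): 6.5195% + 4.914% + 19.44% = 30.8735%.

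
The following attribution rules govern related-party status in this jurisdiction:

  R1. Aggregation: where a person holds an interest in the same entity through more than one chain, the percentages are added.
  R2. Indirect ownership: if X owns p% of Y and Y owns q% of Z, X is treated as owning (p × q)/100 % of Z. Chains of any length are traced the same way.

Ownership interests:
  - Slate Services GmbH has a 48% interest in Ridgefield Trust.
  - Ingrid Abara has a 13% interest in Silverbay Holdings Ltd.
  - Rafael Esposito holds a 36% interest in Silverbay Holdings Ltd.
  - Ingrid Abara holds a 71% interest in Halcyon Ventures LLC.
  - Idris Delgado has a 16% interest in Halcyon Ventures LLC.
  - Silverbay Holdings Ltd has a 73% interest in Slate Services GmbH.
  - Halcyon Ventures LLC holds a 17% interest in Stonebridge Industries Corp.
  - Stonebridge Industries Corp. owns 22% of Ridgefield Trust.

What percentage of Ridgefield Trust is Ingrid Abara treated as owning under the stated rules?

Chain via Silverbay Holdings Ltd → Slate Services GmbH (R2): 13% × 73% × 48% = 4.5552% of Ridgefield Trust.
Chain via Halcyon Ventures LLC → Stonebridge Industries Corp. (R2): 71% × 17% × 22% = 2.6554% of Ridgefield Trust.
Aggregating (R1): 4.5552% + 2.6554% = 7.2106%.

7.2106%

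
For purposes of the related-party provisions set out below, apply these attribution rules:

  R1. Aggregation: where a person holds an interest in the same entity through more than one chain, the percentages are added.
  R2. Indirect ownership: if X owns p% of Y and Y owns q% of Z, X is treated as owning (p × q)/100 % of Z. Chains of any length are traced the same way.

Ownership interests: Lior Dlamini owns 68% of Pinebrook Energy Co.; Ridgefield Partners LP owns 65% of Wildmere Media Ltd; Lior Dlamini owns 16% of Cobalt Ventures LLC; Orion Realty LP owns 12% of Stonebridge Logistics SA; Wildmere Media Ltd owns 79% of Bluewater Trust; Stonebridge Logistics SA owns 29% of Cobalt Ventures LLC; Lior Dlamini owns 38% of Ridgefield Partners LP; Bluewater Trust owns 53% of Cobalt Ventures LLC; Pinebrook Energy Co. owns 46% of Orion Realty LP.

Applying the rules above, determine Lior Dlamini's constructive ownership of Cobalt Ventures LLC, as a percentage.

Chain via Ridgefield Partners LP → Wildmere Media Ltd → Bluewater Trust (R2): 38% × 65% × 79% × 53% = 10.34189% of Cobalt Ventures LLC.
Chain via Pinebrook Energy Co. → Orion Realty LP → Stonebridge Logistics SA (R2): 68% × 46% × 12% × 29% = 1.088544% of Cobalt Ventures LLC.
Direct interest in Cobalt Ventures LLC: 16%.
Aggregating (R1): 10.34189% + 1.088544% + 16% = 27.430434%.

27.430434%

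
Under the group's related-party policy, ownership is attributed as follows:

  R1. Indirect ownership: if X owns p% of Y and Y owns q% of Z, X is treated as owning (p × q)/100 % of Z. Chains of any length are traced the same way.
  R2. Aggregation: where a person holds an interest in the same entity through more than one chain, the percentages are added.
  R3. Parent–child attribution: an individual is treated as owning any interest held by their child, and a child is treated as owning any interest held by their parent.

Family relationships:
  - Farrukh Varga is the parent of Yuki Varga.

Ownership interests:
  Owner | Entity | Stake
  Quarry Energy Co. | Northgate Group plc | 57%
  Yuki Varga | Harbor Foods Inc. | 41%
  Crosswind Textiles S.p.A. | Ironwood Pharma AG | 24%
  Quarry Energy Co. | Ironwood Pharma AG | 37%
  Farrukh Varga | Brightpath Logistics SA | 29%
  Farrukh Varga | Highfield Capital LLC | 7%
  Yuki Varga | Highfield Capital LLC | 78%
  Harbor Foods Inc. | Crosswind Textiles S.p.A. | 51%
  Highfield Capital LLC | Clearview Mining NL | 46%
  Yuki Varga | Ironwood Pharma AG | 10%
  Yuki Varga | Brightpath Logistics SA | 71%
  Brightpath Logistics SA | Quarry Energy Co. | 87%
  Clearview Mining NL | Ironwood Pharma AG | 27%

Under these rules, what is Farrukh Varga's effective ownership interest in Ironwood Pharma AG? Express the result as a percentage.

By parent–child attribution (R3), Farrukh Varga is treated as also owning Yuki Varga's interest in Highfield Capital LLC, giving 7% + 78% = 85%.
By parent–child attribution (R3), Farrukh Varga is treated as also owning Yuki Varga's interest in Brightpath Logistics SA, giving 29% + 71% = 100%.
By parent–child attribution (R3), Farrukh Varga is treated as owning Yuki Varga's 41% interest in Harbor Foods Inc.
By parent–child attribution (R3), Farrukh Varga is treated as owning Yuki Varga's 10% interest in Ironwood Pharma AG.
Chain via Highfield Capital LLC → Clearview Mining NL (R1): 85% × 46% × 27% = 10.557% of Ironwood Pharma AG.
Chain via Brightpath Logistics SA → Quarry Energy Co. (R1): 100% × 87% × 37% = 32.19% of Ironwood Pharma AG.
Chain via Harbor Foods Inc. → Crosswind Textiles S.p.A. (R1): 41% × 51% × 24% = 5.0184% of Ironwood Pharma AG.
Direct interest in Ironwood Pharma AG: 10%.
Aggregating (R2): 10.557% + 32.19% + 5.0184% + 10% = 57.7654%.

57.7654%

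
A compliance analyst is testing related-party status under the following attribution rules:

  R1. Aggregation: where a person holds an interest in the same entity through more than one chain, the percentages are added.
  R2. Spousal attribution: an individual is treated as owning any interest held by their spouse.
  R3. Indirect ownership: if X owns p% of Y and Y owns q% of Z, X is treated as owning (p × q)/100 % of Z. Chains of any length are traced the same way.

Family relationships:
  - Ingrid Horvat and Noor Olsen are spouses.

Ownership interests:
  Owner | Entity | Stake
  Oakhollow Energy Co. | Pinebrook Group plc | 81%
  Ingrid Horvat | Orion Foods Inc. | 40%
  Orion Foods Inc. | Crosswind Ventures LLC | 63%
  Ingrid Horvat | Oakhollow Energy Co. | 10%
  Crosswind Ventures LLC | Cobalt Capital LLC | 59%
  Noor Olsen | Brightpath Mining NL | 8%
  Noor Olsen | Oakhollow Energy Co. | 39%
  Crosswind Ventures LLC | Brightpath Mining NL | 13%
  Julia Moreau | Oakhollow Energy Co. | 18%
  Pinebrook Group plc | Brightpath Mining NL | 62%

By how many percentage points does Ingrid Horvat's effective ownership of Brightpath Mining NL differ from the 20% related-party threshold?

15.8838

By spousal attribution (R2), Ingrid Horvat is treated as also owning Noor Olsen's interest in Oakhollow Energy Co, giving 10% + 39% = 49%.
By spousal attribution (R2), Ingrid Horvat is treated as owning Noor Olsen's 8% interest in Brightpath Mining NL.
Chain via Oakhollow Energy Co. → Pinebrook Group plc (R3): 49% × 81% × 62% = 24.6078% of Brightpath Mining NL.
Chain via Orion Foods Inc. → Crosswind Ventures LLC (R3): 40% × 63% × 13% = 3.276% of Brightpath Mining NL.
Direct interest in Brightpath Mining NL: 8%.
Aggregating (R1): 24.6078% + 3.276% + 8% = 35.8838%.
35.8838% exceeds the 20% threshold by 15.8838 percentage points.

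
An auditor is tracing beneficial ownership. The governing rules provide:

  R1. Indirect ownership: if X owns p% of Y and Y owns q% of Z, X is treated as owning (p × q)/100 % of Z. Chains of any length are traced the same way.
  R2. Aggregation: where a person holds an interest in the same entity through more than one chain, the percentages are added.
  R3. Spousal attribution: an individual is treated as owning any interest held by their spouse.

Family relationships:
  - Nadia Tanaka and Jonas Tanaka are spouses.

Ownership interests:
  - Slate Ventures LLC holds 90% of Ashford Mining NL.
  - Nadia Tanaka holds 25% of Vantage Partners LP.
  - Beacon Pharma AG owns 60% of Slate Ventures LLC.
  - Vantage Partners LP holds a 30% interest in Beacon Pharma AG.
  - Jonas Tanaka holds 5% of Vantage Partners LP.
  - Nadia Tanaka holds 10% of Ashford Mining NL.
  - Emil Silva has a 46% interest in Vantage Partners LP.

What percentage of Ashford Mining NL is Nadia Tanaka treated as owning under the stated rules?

14.86%

By spousal attribution (R3), Nadia Tanaka is treated as also owning Jonas Tanaka's interest in Vantage Partners LP, giving 25% + 5% = 30%.
Chain via Vantage Partners LP → Beacon Pharma AG → Slate Ventures LLC (R1): 30% × 30% × 60% × 90% = 4.86% of Ashford Mining NL.
Direct interest in Ashford Mining NL: 10%.
Aggregating (R2): 4.86% + 10% = 14.86%.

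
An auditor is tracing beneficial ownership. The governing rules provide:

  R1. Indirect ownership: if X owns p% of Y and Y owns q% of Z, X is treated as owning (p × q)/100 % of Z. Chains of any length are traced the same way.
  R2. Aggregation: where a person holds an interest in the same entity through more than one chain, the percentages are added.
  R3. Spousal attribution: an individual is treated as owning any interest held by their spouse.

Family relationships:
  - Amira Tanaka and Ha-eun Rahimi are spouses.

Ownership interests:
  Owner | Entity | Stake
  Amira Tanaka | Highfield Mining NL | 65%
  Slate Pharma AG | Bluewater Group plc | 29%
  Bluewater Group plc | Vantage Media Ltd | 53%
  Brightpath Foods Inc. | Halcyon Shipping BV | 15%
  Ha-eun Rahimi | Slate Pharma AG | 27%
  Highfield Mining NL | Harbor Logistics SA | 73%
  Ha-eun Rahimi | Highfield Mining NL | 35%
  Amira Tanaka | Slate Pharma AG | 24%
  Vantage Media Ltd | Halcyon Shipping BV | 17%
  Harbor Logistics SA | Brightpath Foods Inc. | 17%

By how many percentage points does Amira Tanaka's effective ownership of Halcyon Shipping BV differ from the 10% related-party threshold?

6.805921

By spousal attribution (R3), Amira Tanaka is treated as also owning Ha-eun Rahimi's interest in Slate Pharma AG, giving 24% + 27% = 51%.
By spousal attribution (R3), Amira Tanaka is treated as also owning Ha-eun Rahimi's interest in Highfield Mining NL, giving 65% + 35% = 100%.
Chain via Slate Pharma AG → Bluewater Group plc → Vantage Media Ltd (R1): 51% × 29% × 53% × 17% = 1.332579% of Halcyon Shipping BV.
Chain via Highfield Mining NL → Harbor Logistics SA → Brightpath Foods Inc. (R1): 100% × 73% × 17% × 15% = 1.8615% of Halcyon Shipping BV.
Aggregating (R2): 1.332579% + 1.8615% = 3.194079%.
3.194079% falls short of the 10% threshold by 6.805921 percentage points.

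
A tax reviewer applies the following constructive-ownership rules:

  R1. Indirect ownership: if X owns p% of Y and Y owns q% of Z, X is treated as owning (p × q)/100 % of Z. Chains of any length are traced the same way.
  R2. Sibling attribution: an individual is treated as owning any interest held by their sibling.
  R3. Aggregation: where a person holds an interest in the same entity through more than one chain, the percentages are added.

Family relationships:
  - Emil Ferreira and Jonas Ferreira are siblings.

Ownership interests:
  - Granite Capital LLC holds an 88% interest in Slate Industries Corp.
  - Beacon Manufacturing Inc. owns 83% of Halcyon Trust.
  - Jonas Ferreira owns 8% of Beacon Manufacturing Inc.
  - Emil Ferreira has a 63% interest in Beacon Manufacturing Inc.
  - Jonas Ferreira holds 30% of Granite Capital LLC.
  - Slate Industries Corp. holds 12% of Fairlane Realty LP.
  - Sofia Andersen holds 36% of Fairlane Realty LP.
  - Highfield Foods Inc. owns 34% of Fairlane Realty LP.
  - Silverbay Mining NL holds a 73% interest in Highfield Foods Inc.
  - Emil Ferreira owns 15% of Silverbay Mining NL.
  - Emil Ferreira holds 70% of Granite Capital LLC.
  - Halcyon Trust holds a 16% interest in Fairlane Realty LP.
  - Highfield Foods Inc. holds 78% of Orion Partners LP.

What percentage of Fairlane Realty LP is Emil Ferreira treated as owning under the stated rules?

23.7118%

By sibling attribution (R2), Emil Ferreira is treated as also owning Jonas Ferreira's interest in Beacon Manufacturing Inc, giving 63% + 8% = 71%.
By sibling attribution (R2), Emil Ferreira is treated as also owning Jonas Ferreira's interest in Granite Capital LLC, giving 70% + 30% = 100%.
Chain via Beacon Manufacturing Inc. → Halcyon Trust (R1): 71% × 83% × 16% = 9.4288% of Fairlane Realty LP.
Chain via Silverbay Mining NL → Highfield Foods Inc. (R1): 15% × 73% × 34% = 3.723% of Fairlane Realty LP.
Chain via Granite Capital LLC → Slate Industries Corp. (R1): 100% × 88% × 12% = 10.56% of Fairlane Realty LP.
Aggregating (R3): 9.4288% + 3.723% + 10.56% = 23.7118%.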